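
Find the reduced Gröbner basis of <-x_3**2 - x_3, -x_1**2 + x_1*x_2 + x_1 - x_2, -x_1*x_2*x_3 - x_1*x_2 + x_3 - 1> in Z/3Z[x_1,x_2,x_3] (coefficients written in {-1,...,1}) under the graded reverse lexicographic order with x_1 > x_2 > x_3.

G = {x_1**2 - x_1 + x_2 + 1, x_1*x_2 + 1, x_2**2 - x_1 + x_2 + 1, x_3}

f_1 = -x_3**2 - x_3, LT = x_3**2.
f_2 = -x_1**2 + x_1*x_2 + x_1 - x_2, LT = x_1**2.
f_3 = -x_1*x_2*x_3 - x_1*x_2 + x_3 - 1, LT = x_1*x_2*x_3.

S(f_1,f_3): lcm = x_1*x_2*x_3**2. S = x_3**2 - x_3.
  reduce S modulo (f_1, f_2, f_3):
  remainder x_3 ≠ 0; add g_4 = x_3 to the basis.

S(f_2,f_3): lcm = x_1**2*x_2*x_3. S = -x_1*x_2**2*x_3 - x_1**2*x_2 - x_1*x_2*x_3 + x_2**2*x_3 + x_1*x_3 - x_1.
  reduce S modulo (f_1, f_2, f_3, g_4):
  remainder x_2**2 - x_1 + x_2 + 1 ≠ 0; add g_5 = x_2**2 - x_1 + x_2 + 1 to the basis.

S(f_3,g_4): lcm = x_1*x_2*x_3. S = x_1*x_2 - x_3 + 1.
  reduce S modulo (f_1, f_2, f_3, g_4, g_5):
  remainder x_1*x_2 + 1 ≠ 0; add g_6 = x_1*x_2 + 1 to the basis.

The other S-polynomials (S(f_1,f_2), S(f_1,g_4), S(f_2,g_4), S(f_1,g_5), S(f_2,g_5), S(f_3,g_5), S(g_4,g_5), S(f_1,g_6), S(f_2,g_6), S(f_3,g_6), S(g_4,g_6), S(g_5,g_6)) all reduce to 0 modulo the current basis, so we have a Gröbner basis.
Inter-reduce: drop elements whose leading term is divisible by another's, tail-reduce, and make monic.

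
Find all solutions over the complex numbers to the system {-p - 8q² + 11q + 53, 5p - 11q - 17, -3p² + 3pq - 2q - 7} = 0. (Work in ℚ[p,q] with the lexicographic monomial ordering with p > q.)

{(-1, -2)}

Compute a lex Gröbner basis by Buchberger's algorithm.
f_1 = -p - 8q² + 11q + 53, LT = p.
f_2 = 5p - 11q - 17, LT = p.
f_3 = -3p² + 3pq - 2q - 7, LT = p².

S(f_1,f_2): lcm = p. S = 8q² - 44/5q - 248/5.
  reduce S modulo (f_1, f_2, f_3):
  remainder 8q² - 44/5q - 248/5 ≠ 0; add h_4 = 8q² - 44/5q - 248/5 to the basis.

S(f_1,f_3): lcm = p². S = 8pq² - 10pq - 53p - ⅔q - 7/3.
  reduce S modulo (f_1, f_2, f_3, h_4):
  remainder -5674/375q - 11348/375 ≠ 0; add h_5 = -5674/375q - 11348/375 to the basis.

The other S-polynomials (S(f_2,f_3), S(f_1,h_4), S(f_2,h_4), S(f_3,h_4), S(f_1,h_5), S(f_2,h_5), S(f_3,h_5), S(h_4,h_5)) all reduce to 0 modulo the current basis, so we have a Gröbner basis.
Inter-reduce: drop elements whose leading term is divisible by another's, tail-reduce, and make monic.
Reduced Gröbner basis: {p + 1, q + 2}.

From the last basis element, q + 2 = 0, so q takes values in {-2}. Each choice, substituted upward through the basis, yields the corresponding point(s) of the solution set.
  q = -2: the earlier basis element becomes p + 1 = 0, giving p = -1 — point (-1, -2).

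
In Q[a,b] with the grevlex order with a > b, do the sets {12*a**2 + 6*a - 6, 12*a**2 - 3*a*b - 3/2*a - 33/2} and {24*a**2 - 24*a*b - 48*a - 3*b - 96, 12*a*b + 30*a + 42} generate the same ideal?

No, the ideals differ.

Equality of ideals is decidable: compute both reduced Gröbner bases (unique for the ordering) and check whether they agree.
Buchberger on the first generating set:
f_1 = 12*a**2 + 6*a - 6, LT = a**2.
f_2 = 12*a**2 - 3*a*b - 3/2*a - 33/2, LT = a**2.

S(f_1,f_2): lcm = a**2. S = 1/4*a*b + 5/8*a + 7/8.
  reduce S modulo (f_1, f_2):
  remainder 1/4*a*b + 5/8*a + 7/8 ≠ 0; add g_3 = 1/4*a*b + 5/8*a + 7/8 to the basis.

S(f_1,g_3): lcm = a**2*b. S = -5/2*a**2 + 1/2*a*b - 7/2*a - 1/2*b.
  reduce S modulo (f_1, f_2, g_3):
  remainder -7/2*a - 1/2*b - 3 ≠ 0; add g_4 = -7/2*a - 1/2*b - 3 to the basis.

S(g_3,g_4): lcm = a*b. S = -1/7*b**2 + 5/2*a - 6/7*b + 7/2.
  reduce S modulo (f_1, f_2, g_3, g_4):
  remainder -1/7*b**2 - 17/14*b + 19/14 ≠ 0; add g_5 = -1/7*b**2 - 17/14*b + 19/14 to the basis.

The other S-polynomials (S(f_2,g_3), S(f_1,g_4), S(f_2,g_4), S(f_1,g_5), S(f_2,g_5), S(g_3,g_5), S(g_4,g_5)) all reduce to 0 modulo the current basis, so we have a Gröbner basis.
Inter-reduce: drop elements whose leading term is divisible by another's, tail-reduce, and make monic.
Reduced Gröbner basis: {b**2 + 17/2*b - 19/2, a + 1/7*b + 6/7}.

Buchberger on the second generating set:
h_1 = 24*a**2 - 24*a*b - 48*a - 3*b - 96, LT = a**2.
h_2 = 12*a*b + 30*a + 42, LT = a*b.

S(h_1,h_2): lcm = a**2*b. S = -a*b**2 - 5/2*a**2 - 2*a*b - 1/8*b**2 - 7/2*a - 4*b.
  reduce S modulo (h_1, h_2):
  remainder -1/8*b**2 - 7/2*a - 13/16*b - 3 ≠ 0; add k_3 = -1/8*b**2 - 7/2*a - 13/16*b - 3 to the basis.

The other S-polynomials (S(h_1,k_3), S(h_2,k_3)) all reduce to 0 modulo the current basis, so we have a Gröbner basis.
Inter-reduce: drop elements whose leading term is divisible by another's, tail-reduce, and make monic.
Reduced Gröbner basis: {a**2 + 1/2*a - 1/8*b - 1/2, a*b + 5/2*a + 7/2, b**2 + 28*a + 13/2*b + 24}.

The bases are distinct; the ideals are different.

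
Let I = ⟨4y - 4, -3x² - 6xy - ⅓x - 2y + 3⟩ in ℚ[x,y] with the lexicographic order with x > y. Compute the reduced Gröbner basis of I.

G = {x² + 19/9x - ⅓, y - 1}

f_1 = 4y - 4, LT = y.
f_2 = -3x² - 6xy - ⅓x - 2y + 3, LT = x².

The S-polynomials (S(f_1,f_2)) all reduce to 0 modulo the current basis, so we have a Gröbner basis.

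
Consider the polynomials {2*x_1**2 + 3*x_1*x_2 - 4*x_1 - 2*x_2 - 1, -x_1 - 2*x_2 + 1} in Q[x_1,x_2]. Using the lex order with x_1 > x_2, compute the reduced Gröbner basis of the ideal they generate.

f_1 = 2*x_1**2 + 3*x_1*x_2 - 4*x_1 - 2*x_2 - 1, LT = x_1**2.
f_2 = -x_1 - 2*x_2 + 1, LT = x_1.

S(f_1,f_2): lcm = x_1**2. S = -1/2*x_1*x_2 - x_1 - x_2 - 1/2.
  leading term x_1*x_2: subtract (1/2*x_2)·f_2 from -1/2*x_1*x_2 - x_1 - x_2 - 1/2 → -x_1 + x_2**2 - 3/2*x_2 - 1/2
  leading term x_1: subtract (1)·f_2 from -x_1 + x_2**2 - 3/2*x_2 - 1/2 → x_2**2 + 1/2*x_2 - 3/2
  leading term x_2**2: no divisor's leading term divides it; move x_2**2 to the remainder.
  leading term x_2: no divisor's leading term divides it; move 1/2*x_2 to the remainder.
  leading term 1: no divisor's leading term divides it; move -3/2 to the remainder.
  remainder x_2**2 + 1/2*x_2 - 3/2 ≠ 0; add g_3 = x_2**2 + 1/2*x_2 - 3/2 to the basis.

The other S-polynomials (S(f_1,g_3), S(f_2,g_3)) all reduce to 0 modulo the current basis, so we have a Gröbner basis.
Inter-reduce: drop elements whose leading term is divisible by another's, tail-reduce, and make monic.

G = {x_1 + 2*x_2 - 1, x_2**2 + 1/2*x_2 - 3/2}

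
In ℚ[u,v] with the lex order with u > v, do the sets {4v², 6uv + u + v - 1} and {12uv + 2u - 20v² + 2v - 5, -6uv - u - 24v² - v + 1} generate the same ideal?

No, the ideals differ.

For a fixed monomial order, each ideal has a unique reduced Gröbner basis; comparing bases decides equality.
Buchberger on the first generating set:
f_1 = 4v², LT = v².
f_2 = 6uv + u + v - 1, LT = uv.

S(f_1,f_2): lcm = uv². S = -⅙uv - ⅙v² + ⅙v.
  reduce S modulo (f_1, f_2):
  remainder 1/36u + 7/36v - 1/36 ≠ 0; add g_3 = 1/36u + 7/36v - 1/36 to the basis.

The other S-polynomials (S(f_1,g_3), S(f_2,g_3)) all reduce to 0 modulo the current basis, so we have a Gröbner basis.
Inter-reduce: drop elements whose leading term is divisible by another's, tail-reduce, and make monic.
Reduced Gröbner basis: {u + 7v - 1, v²}.

Buchberger on the second generating set:
h_1 = 12uv + 2u - 20v² + 2v - 5, LT = uv.
h_2 = -6uv - u - 24v² - v + 1, LT = uv.

S(h_1,h_2): lcm = uv. S = -17/3v² - ¼.
  reduce S modulo (h_1, h_2):
  remainder -17/3v² - ¼ ≠ 0; add k_3 = -17/3v² - ¼ to the basis.

S(h_1,k_3): lcm = uv². S = ⅙uv - 3/68u - 5/3v³ + ⅙v² - 5/12v.
  reduce S modulo (h_1, h_2, k_3):
  remainder -11/153u - 227/612v + 61/1224 ≠ 0; add k_4 = -11/153u - 227/612v + 61/1224 to the basis.

The other S-polynomials (S(h_2,k_3), S(h_1,k_4), S(h_2,k_4), S(k_3,k_4)) all reduce to 0 modulo the current basis, so we have a Gröbner basis.
Inter-reduce: drop elements whose leading term is divisible by another's, tail-reduce, and make monic.
Reduced Gröbner basis: {u + 227/44v - 61/88, v² + 3/68}.

Since the reduced bases disagree, the two ideals are not the same.
The choice of monomial ordering does not affect the verdict — as long as both bases are computed under the same ordering, their equality decides ideal equality.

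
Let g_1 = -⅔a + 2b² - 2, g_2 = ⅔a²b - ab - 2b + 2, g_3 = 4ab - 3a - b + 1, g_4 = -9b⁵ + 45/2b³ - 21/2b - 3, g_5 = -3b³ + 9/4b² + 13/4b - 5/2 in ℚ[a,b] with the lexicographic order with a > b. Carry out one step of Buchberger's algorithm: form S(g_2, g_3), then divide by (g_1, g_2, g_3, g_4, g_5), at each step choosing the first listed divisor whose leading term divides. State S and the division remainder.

S(g_2, g_3) = ¾a² - 5/4ab - ¼a - 3b + 3; remainder on division = -381/64b² - 221/64b + 301/32.

lcm(LM(g_2), LM(g_3)) = a²b.
S = (lcm/LT(g_2))·g_2 − (lcm/LT(g_3))·g_3 = ¾a² - 5/4ab - ¼a - 3b + 3.
Reduce S modulo (g_1, g_2, g_3, g_4, g_5) in that order:
  leading term a²: subtract (-9/8a)·g_1 from ¾a² - 5/4ab - ¼a - 3b + 3 → 9/4ab² - 5/4ab - 5/2a - 3b + 3
  leading term ab²: subtract (-27/8b²)·g_1 from 9/4ab² - 5/4ab - 5/2a - 3b + 3 → -5/4ab - 5/2a + 27/4b⁴ - 27/4b² - 3b + 3
  leading term ab: subtract (15/8b)·g_1 from -5/4ab - 5/2a + 27/4b⁴ - 27/4b² - 3b + 3 → -5/2a + 27/4b⁴ - 15/4b³ - 27/4b² + ¾b + 3
  leading term a: subtract (15/4)·g_1 from -5/2a + 27/4b⁴ - 15/4b³ - 27/4b² + ¾b + 3 → 27/4b⁴ - 15/4b³ - 57/4b² + ¾b + 21/2
  leading term b⁴: subtract (-9/4b)·g_5 from 27/4b⁴ - 15/4b³ - 57/4b² + ¾b + 21/2 → 21/16b³ - 111/16b² - 39/8b + 21/2
  leading term b³: subtract (-7/16)·g_5 from 21/16b³ - 111/16b² - 39/8b + 21/2 → -381/64b² - 221/64b + 301/32
  leading term b²: no divisor's leading term divides it; move -381/64b² to the remainder.
  leading term b: no divisor's leading term divides it; move -221/64b to the remainder.
  leading term 1: no divisor's leading term divides it; move 301/32 to the remainder.
The remainder -381/64b² - 221/64b + 301/32 is nonzero, so it would be added as the next basis element.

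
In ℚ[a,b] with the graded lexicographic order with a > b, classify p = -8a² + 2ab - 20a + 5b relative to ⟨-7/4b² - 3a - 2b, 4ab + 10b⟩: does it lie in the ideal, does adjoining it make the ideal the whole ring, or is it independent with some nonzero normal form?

-8a² + 2ab - 20a + 5b lies in I (it reduces to 0).

First compute the reduced Gröbner basis of I by Buchberger's algorithm.
f_1 = -7/4b² - 3a - 2b, LT = b².
f_2 = 4ab + 10b, LT = ab.

S(f_1,f_2): lcm = ab². S = 12/7a² + 8/7ab - 5/2b².
  leading term a²: no divisor's leading term divides it; move 12/7a² to the remainder.
  leading term ab: subtract (2/7)·f_2 from 8/7ab - 5/2b² → -5/2b² - 20/7b
  leading term b²: subtract (10/7)·f_1 from -5/2b² - 20/7b → 30/7a
  leading term a: no divisor's leading term divides it; move 30/7a to the remainder.
  remainder 12/7a² + 30/7a ≠ 0; add h_3 = 12/7a² + 30/7a to the basis.

The other S-polynomials (S(f_1,h_3), S(f_2,h_3)) all reduce to 0 modulo the current basis, so we have a Gröbner basis.
Inter-reduce: drop elements whose leading term is divisible by another's, tail-reduce, and make monic.
Reduced Gröbner basis: {a² + 5/2a, ab + 5/2b, b² + 12/7a + 8/7b}.
Label its elements g_1 = a² + 5/2a, g_2 = ab + 5/2b, g_3 = b² + 12/7a + 8/7b.

Reduce p = -8a² + 2ab - 20a + 5b modulo G:
  leading term a²: subtract (-8)·g_1 from -8a² + 2ab - 20a + 5b → 2ab + 5b
  leading term ab: subtract (2)·g_2 from 2ab + 5b → 0
  normal form = 0.
Since the normal form is 0, p ∈ I.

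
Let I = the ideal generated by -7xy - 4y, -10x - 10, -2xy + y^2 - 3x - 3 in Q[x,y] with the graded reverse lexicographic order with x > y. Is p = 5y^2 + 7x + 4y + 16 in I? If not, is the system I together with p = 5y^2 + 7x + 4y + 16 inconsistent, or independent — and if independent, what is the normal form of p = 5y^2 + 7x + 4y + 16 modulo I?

Adjoining 5y^2 + 7x + 4y + 16 makes the ideal the whole ring: the system is inconsistent.

First compute the reduced Gröbner basis of I by Buchberger's algorithm.
f_1 = -7xy - 4y, LT = xy.
f_2 = -10x - 10, LT = x.
f_3 = -2xy + y^2 - 3x - 3, LT = xy.

S(f_1,f_2): lcm = xy. S = -3/7y.
  leading term y: no divisor's leading term divides it; move -3/7y to the remainder.
  remainder -3/7y ≠ 0; add h_4 = -3/7y to the basis.

The other S-polynomials (S(f_1,f_3), S(f_2,f_3), S(f_1,h_4), S(f_2,h_4), S(f_3,h_4)) all reduce to 0 modulo the current basis, so we have a Gröbner basis.
Inter-reduce: drop elements whose leading term is divisible by another's, tail-reduce, and make monic.
Reduced Gröbner basis: {x + 1, y}.
Label its elements g_1 = x + 1, g_2 = y.

Reduce p = 5y^2 + 7x + 4y + 16 modulo G:
  leading term y^2: subtract (5y)·g_2 from 5y^2 + 7x + 4y + 16 → 7x + 4y + 16
  leading term x: subtract (7)·g_1 from 7x + 4y + 16 → 4y + 9
  leading term y: subtract (4)·g_2 from 4y + 9 → 9
  leading term 1: no divisor's leading term divides it; move 9 to the remainder.
  normal form = 9.
The normal form is nonzero, so p ∉ I. Since p minus its normal form lies in I, I + (p) = I + (r) where r = 9; decide whether this ideal is the whole ring.
Here r = 9 is a nonzero constant, hence a unit: 1 ∈ I + (p), the Gröbner basis of I + (p) is {1}, and the enlarged system has no common solution — adjoining p is inconsistent.

The remainder on division by a Gröbner basis is unique — it is the normal form.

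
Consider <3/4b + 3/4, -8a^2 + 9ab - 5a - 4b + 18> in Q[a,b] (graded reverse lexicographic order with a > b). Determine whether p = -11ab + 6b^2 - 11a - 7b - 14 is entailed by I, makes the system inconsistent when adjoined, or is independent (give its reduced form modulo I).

Adjoining -11ab + 6b^2 - 11a - 7b - 14 makes the ideal the whole ring: the system is inconsistent.

First compute the reduced Gröbner basis of I by Buchberger's algorithm.
f_1 = 3/4b + 3/4, LT = b.
f_2 = -8a^2 + 9ab - 5a - 4b + 18, LT = a^2.

The S-polynomials (S(f_1,f_2)) all reduce to 0 modulo the current basis, so we have a Gröbner basis.
Inter-reduce: drop elements whose leading term is divisible by another's, tail-reduce, and make monic.
Reduced Gröbner basis: {a^2 + 7/4a - 11/4, b + 1}.
Label its elements g_1 = a^2 + 7/4a - 11/4, g_2 = b + 1.

Reduce p = -11ab + 6b^2 - 11a - 7b - 14 modulo G:
  leading term ab: subtract (-11a)·g_2 from -11ab + 6b^2 - 11a - 7b - 14 → 6b^2 - 7b - 14
  leading term b^2: subtract (6b)·g_2 from 6b^2 - 7b - 14 → -13b - 14
  leading term b: subtract (-13)·g_2 from -13b - 14 → -1
  leading term 1: no divisor's leading term divides it; move -1 to the remainder.
  normal form = -1.
The normal form is nonzero, so p ∉ I. Since p minus its normal form lies in I, I + (p) = I + (r) where r = -1; decide whether this ideal is the whole ring.
Here r = -1 is a nonzero constant, hence a unit: 1 ∈ I + (p), the Gröbner basis of I + (p) is {1}, and the enlarged system has no common solution — adjoining p is inconsistent.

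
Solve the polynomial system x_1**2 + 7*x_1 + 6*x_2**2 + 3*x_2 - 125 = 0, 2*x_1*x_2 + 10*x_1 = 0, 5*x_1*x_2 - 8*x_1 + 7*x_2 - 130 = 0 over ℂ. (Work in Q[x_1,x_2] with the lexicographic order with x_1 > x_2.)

Compute a lex Gröbner basis by Buchberger's algorithm.
f_1 = x_1**2 + 7*x_1 + 6*x_2**2 + 3*x_2 - 125, LT = x_1**2.
f_2 = 2*x_1*x_2 + 10*x_1, LT = x_1*x_2.
f_3 = 5*x_1*x_2 - 8*x_1 + 7*x_2 - 130, LT = x_1*x_2.

S(f_1,f_2): lcm = x_1**2*x_2. S = -5*x_1**2 + 7*x_1*x_2 + 6*x_2**3 + 3*x_2**2 - 125*x_2.
  leading term x_1**2: subtract (-5)·f_1 from -5*x_1**2 + 7*x_1*x_2 + 6*x_2**3 + 3*x_2**2 - 125*x_2 → 7*x_1*x_2 + 35*x_1 + 6*x_2**3 + 33*x_2**2 - 110*x_2 - 625
  leading term x_1*x_2: subtract (7/2)·f_2 from 7*x_1*x_2 + 35*x_1 + 6*x_2**3 + 33*x_2**2 - 110*x_2 - 625 → 6*x_2**3 + 33*x_2**2 - 110*x_2 - 625
  leading term x_2**3: no divisor's leading term divides it; move 6*x_2**3 to the remainder.
  leading term x_2**2: no divisor's leading term divides it; move 33*x_2**2 to the remainder.
  leading term x_2: no divisor's leading term divides it; move -110*x_2 to the remainder.
  leading term 1: no divisor's leading term divides it; move -625 to the remainder.
  remainder 6*x_2**3 + 33*x_2**2 - 110*x_2 - 625 ≠ 0; add h_4 = 6*x_2**3 + 33*x_2**2 - 110*x_2 - 625 to the basis.

S(f_1,f_3): lcm = x_1**2*x_2. S = 8/5*x_1**2 + 28/5*x_1*x_2 + 26*x_1 + 6*x_2**3 + 3*x_2**2 - 125*x_2.
  leading term x_1**2: subtract (8/5)·f_1 from 8/5*x_1**2 + 28/5*x_1*x_2 + 26*x_1 + 6*x_2**3 + 3*x_2**2 - 125*x_2 → 28/5*x_1*x_2 + 74/5*x_1 + 6*x_2**3 - 33/5*x_2**2 - 649/5*x_2 + 200
  leading term x_1*x_2: subtract (14/5)·f_2 from 28/5*x_1*x_2 + 74/5*x_1 + 6*x_2**3 - 33/5*x_2**2 - 649/5*x_2 + 200 → -66/5*x_1 + 6*x_2**3 - 33/5*x_2**2 - 649/5*x_2 + 200
  leading term x_1: no divisor's leading term divides it; move -66/5*x_1 to the remainder.
  leading term x_2**3: subtract (1)·h_4 from 6*x_2**3 - 33/5*x_2**2 - 649/5*x_2 + 200 → -198/5*x_2**2 - 99/5*x_2 + 825
  leading term x_2**2: no divisor's leading term divides it; move -198/5*x_2**2 to the remainder.
  leading term x_2: no divisor's leading term divides it; move -99/5*x_2 to the remainder.
  leading term 1: no divisor's leading term divides it; move 825 to the remainder.
  remainder -66/5*x_1 - 198/5*x_2**2 - 99/5*x_2 + 825 ≠ 0; add h_5 = -66/5*x_1 - 198/5*x_2**2 - 99/5*x_2 + 825 to the basis.

S(f_2,f_3): lcm = x_1*x_2. S = 33/5*x_1 - 7/5*x_2 + 26.
  leading term x_1: subtract (-1/2)·h_5 from 33/5*x_1 - 7/5*x_2 + 26 → -99/5*x_2**2 - 113/10*x_2 + 877/2
  leading term x_2**2: no divisor's leading term divides it; move -99/5*x_2**2 to the remainder.
  leading term x_2: no divisor's leading term divides it; move -113/10*x_2 to the remainder.
  leading term 1: no divisor's leading term divides it; move 877/2 to the remainder.
  remainder -99/5*x_2**2 - 113/10*x_2 + 877/2 ≠ 0; add h_6 = -99/5*x_2**2 - 113/10*x_2 + 877/2 to the basis.

S(f_3,h_4): lcm = x_1*x_2**3. S = -71/10*x_1*x_2**2 + 55/3*x_1*x_2 + 625/6*x_1 + 7/5*x_2**3 - 26*x_2**2.
  leading term x_1*x_2**2: subtract (-71/20*x_2)·f_2 from -71/10*x_1*x_2**2 + 55/3*x_1*x_2 + 625/6*x_1 + 7/5*x_2**3 - 26*x_2**2 → 323/6*x_1*x_2 + 625/6*x_1 + 7/5*x_2**3 - 26*x_2**2
  leading term x_1*x_2: subtract (323/12)·f_2 from 323/6*x_1*x_2 + 625/6*x_1 + 7/5*x_2**3 - 26*x_2**2 → -165*x_1 + 7/5*x_2**3 - 26*x_2**2
  leading term x_1: subtract (25/2)·h_5 from -165*x_1 + 7/5*x_2**3 - 26*x_2**2 → 7/5*x_2**3 + 469*x_2**2 + 495/2*x_2 - 20625/2
  leading term x_2**3: subtract (7/30)·h_4 from 7/5*x_2**3 + 469*x_2**2 + 495/2*x_2 - 20625/2 → 4613/10*x_2**2 + 1639/6*x_2 - 30500/3
  leading term x_2**2: subtract (-4613/198)·h_6 from 4613/10*x_2**2 + 1639/6*x_2 - 30500/3 → 19601/1980*x_2 + 19601/396
  leading term x_2: no divisor's leading term divides it; move 19601/1980*x_2 to the remainder.
  leading term 1: no divisor's leading term divides it; move 19601/396 to the remainder.
  remainder 19601/1980*x_2 + 19601/396 ≠ 0; add h_7 = 19601/1980*x_2 + 19601/396 to the basis.

The other S-polynomials (S(f_1,h_4), S(f_2,h_4), S(f_1,h_5), S(f_2,h_5), S(f_3,h_5), S(h_4,h_5), S(f_1,h_6), S(f_2,h_6), S(f_3,h_6), S(h_4,h_6), S(h_5,h_6), S(f_1,h_7), S(f_2,h_7), S(f_3,h_7), S(h_4,h_7), S(h_5,h_7), S(h_6,h_7)) all reduce to 0 modulo the current basis, so we have a Gröbner basis.
Inter-reduce: drop elements whose leading term is divisible by another's, tail-reduce, and make monic.
Reduced Gröbner basis: {x_1 + 5, x_2 + 5}.

From the last basis element, x_2 + 5 = 0, so x_2 takes values in {-5}. Each choice, substituted upward through the basis, yields the corresponding point(s) of the solution set.
  x_2 = -5: the earlier basis element becomes x_1 + 5 = 0, giving x_1 = -5 — point (-5, -5).

{(-5, -5)}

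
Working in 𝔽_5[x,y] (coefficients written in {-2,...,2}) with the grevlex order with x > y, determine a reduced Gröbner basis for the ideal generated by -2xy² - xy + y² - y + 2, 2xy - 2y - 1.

The reduced Gröbner basis is the canonical form of the ideal for this ordering.

f_1 = -2xy² - xy + y² - y + 2, LT = xy².
f_2 = 2xy - 2y - 1, LT = xy.

S(f_1,f_2): lcm = xy². S = -2xy - 2y² + y - 1.
  reduce S modulo (f_1, f_2):
  remainder -2y² - y - 2 ≠ 0; add g_3 = -2y² - y - 2 to the basis.

S(f_1,g_3): lcm = xy². S = 2y² - x - 2y - 1.
  reduce S modulo (f_1, f_2, g_3):
  remainder -x + 2y + 2 ≠ 0; add g_4 = -x + 2y + 2 to the basis.

The other S-polynomials (S(f_2,g_3), S(f_1,g_4), S(f_2,g_4), S(g_3,g_4)) all reduce to 0 modulo the current basis, so we have a Gröbner basis.
Inter-reduce: drop elements whose leading term is divisible by another's, tail-reduce, and make monic.

G = {y² - 2y + 1, x - 2y - 2}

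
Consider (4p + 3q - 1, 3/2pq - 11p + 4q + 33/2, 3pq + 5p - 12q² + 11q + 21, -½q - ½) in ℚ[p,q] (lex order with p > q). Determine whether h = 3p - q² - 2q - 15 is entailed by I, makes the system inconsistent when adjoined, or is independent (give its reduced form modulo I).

Adjoining 3p - q² - 2q - 15 makes the ideal the whole ring: the system is inconsistent.

First compute the reduced Gröbner basis of I by Buchberger's algorithm.
f_1 = 4p + 3q - 1, LT = p.
f_2 = 3/2pq - 11p + 4q + 33/2, LT = pq.
f_3 = 3pq + 5p - 12q² + 11q + 21, LT = pq.
f_4 = -½q - ½, LT = q.

S(f_1,f_2): lcm = pq. S = 22/3p + ¾q² - 35/12q - 11.
  leading term p: subtract (11/6)·f_1 from 22/3p + ¾q² - 35/12q - 11 → ¾q² - 101/12q - 55/6
  leading term q²: subtract (-3/2q)·f_4 from ¾q² - 101/12q - 55/6 → -55/6q - 55/6
  leading term q: subtract (55/3)·f_4 from -55/6q - 55/6 → 0
  remainder 0.

S(f_1,f_3): lcm = pq. S = -5/3p + 19/4q² - 47/12q - 7.
  leading term p: subtract (-5/12)·f_1 from -5/3p + 19/4q² - 47/12q - 7 → 19/4q² - 8/3q - 89/12
  leading term q²: subtract (-19/2q)·f_4 from 19/4q² - 8/3q - 89/12 → -89/12q - 89/12
  leading term q: subtract (89/6)·f_4 from -89/12q - 89/12 → 0
  remainder 0.

S(f_1,f_4): leading monomials are coprime, so the S-polynomial reduces to 0 (Buchberger's first criterion).
S(f_2,f_3): lcm = pq. S = -9p + 4q² - q + 4.
  leading term p: subtract (-9/4)·f_1 from -9p + 4q² - q + 4 → 4q² + 23/4q + 7/4
  leading term q²: subtract (-8q)·f_4 from 4q² + 23/4q + 7/4 → 7/4q + 7/4
  leading term q: subtract (-7/2)·f_4 from 7/4q + 7/4 → 0
  remainder 0.

S(f_2,f_4): lcm = pq. S = -25/3p + 8/3q + 11.
  leading term p: subtract (-25/12)·f_1 from -25/3p + 8/3q + 11 → 107/12q + 107/12
  leading term q: subtract (-107/6)·f_4 from 107/12q + 107/12 → 0
  remainder 0.

S(f_3,f_4): lcm = pq. S = ⅔p - 4q² + 11/3q + 7.
  leading term p: subtract (⅙)·f_1 from ⅔p - 4q² + 11/3q + 7 → -4q² + 19/6q + 43/6
  leading term q²: subtract (8q)·f_4 from -4q² + 19/6q + 43/6 → 43/6q + 43/6
  leading term q: subtract (-43/3)·f_4 from 43/6q + 43/6 → 0
  remainder 0.

Every S-polynomial of the final basis reduces to 0, so we have a Gröbner basis.
Inter-reduce: drop elements whose leading term is divisible by another's, tail-reduce, and make monic.
Reduced Gröbner basis: {p - 1, q + 1}.
Label its elements g_1 = p - 1, g_2 = q + 1.

Reduce h = 3p - q² - 2q - 15 modulo G:
  leading term p: subtract (3)·g_1 from 3p - q² - 2q - 15 → -q² - 2q - 12
  leading term q²: subtract (-q)·g_2 from -q² - 2q - 12 → -q - 12
  leading term q: subtract (-1)·g_2 from -q - 12 → -11
  leading term 1: no divisor's leading term divides it; move -11 to the remainder.
  normal form = -11.
The normal form is nonzero, so h ∉ I. Since h minus its normal form lies in I, I + (h) = I + (r) where r = -11; decide whether this ideal is the whole ring.
Here r = -11 is a nonzero constant, hence a unit: 1 ∈ I + (h), the Gröbner basis of I + (h) is {1}, and the enlarged system has no common solution — adjoining h is inconsistent.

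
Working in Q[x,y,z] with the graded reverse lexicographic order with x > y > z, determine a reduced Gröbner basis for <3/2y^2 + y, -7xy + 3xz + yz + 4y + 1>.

G = {xz^2 + 1/3yz^2 + 14/9xz + 4/3yz + 7/9y + 1/3z + 14/27, xy - 3/7xz - 1/7yz - 4/7y - 1/7, y^2 + 2/3y}

f_1 = 3/2y^2 + y, LT = y^2.
f_2 = -7xy + 3xz + yz + 4y + 1, LT = xy.

S(f_1,f_2): lcm = xy^2. S = 3/7xyz + 1/7y^2z + 2/3xy + 4/7y^2 + 1/7y.
  reduce S modulo (f_1, f_2):
  remainder 9/49xz^2 + 3/49yz^2 + 2/7xz + 12/49yz + 1/7y + 3/49z + 2/21 ≠ 0; add g_3 = 9/49xz^2 + 3/49yz^2 + 2/7xz + 12/49yz + 1/7y + 3/49z + 2/21 to the basis.

The other S-polynomials (S(f_1,g_3), S(f_2,g_3)) all reduce to 0 modulo the current basis, so we have a Gröbner basis.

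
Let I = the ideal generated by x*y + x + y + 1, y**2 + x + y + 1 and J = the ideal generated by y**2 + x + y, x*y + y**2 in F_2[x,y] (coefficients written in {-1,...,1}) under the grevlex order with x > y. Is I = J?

Since reduced Gröbner bases are canonical representatives of ideals under a given ordering, it suffices to compute and compare them.
Buchberger on the first generating set:
f_1 = x*y + x + y + 1, LT = x*y.
f_2 = y**2 + x + y + 1, LT = y**2.

S(f_1,f_2): lcm = x*y**2. S = x**2 + y**2 + x + y.
  leading term x**2: no divisor's leading term divides it; move x**2 to the remainder.
  leading term y**2: subtract (1)·f_2 from y**2 + x + y → 1
  leading term 1: no divisor's leading term divides it; move 1 to the remainder.
  remainder x**2 + 1 ≠ 0; add g_3 = x**2 + 1 to the basis.

The other S-polynomials (S(f_1,g_3), S(f_2,g_3)) all reduce to 0 modulo the current basis, so we have a Gröbner basis.
Inter-reduce: drop elements whose leading term is divisible by another's, tail-reduce, and make monic.
Reduced Gröbner basis: {x**2 + 1, x*y + x + y + 1, y**2 + x + y + 1}.

Buchberger on the second generating set:
h_1 = y**2 + x + y, LT = y**2.
h_2 = x*y + y**2, LT = x*y.

S(h_1,h_2): lcm = x*y**2. S = y**3 + x**2 + x*y.
  leading term y**3: subtract (y)·h_1 from y**3 + x**2 + x*y → x**2 + y**2
  leading term x**2: no divisor's leading term divides it; move x**2 to the remainder.
  leading term y**2: subtract (1)·h_1 from y**2 → x + y
  leading term x: no divisor's leading term divides it; move x to the remainder.
  leading term y: no divisor's leading term divides it; move y to the remainder.
  remainder x**2 + x + y ≠ 0; add k_3 = x**2 + x + y to the basis.

The other S-polynomials (S(h_1,k_3), S(h_2,k_3)) all reduce to 0 modulo the current basis, so we have a Gröbner basis.
Inter-reduce: drop elements whose leading term is divisible by another's, tail-reduce, and make monic.
Reduced Gröbner basis: {x**2 + x + y, x*y + x + y, y**2 + x + y}.

These differ, so the ideals are not equal.

No, the ideals differ.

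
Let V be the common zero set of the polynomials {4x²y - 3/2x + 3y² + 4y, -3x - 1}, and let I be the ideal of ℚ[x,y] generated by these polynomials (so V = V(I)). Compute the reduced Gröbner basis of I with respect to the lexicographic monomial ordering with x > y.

Buchberger's algorithm terminates because the ascending chain of leading-term ideals stabilizes.

f_1 = 4x²y - 3/2x + 3y² + 4y, LT = x²y.
f_2 = -3x - 1, LT = x.

S(f_1,f_2): lcm = x²y. S = -⅓xy - ⅜x + ¾y² + y.
  leading term xy: subtract (1/9y)·f_2 from -⅓xy - ⅜x + ¾y² + y → -⅜x + ¾y² + 10/9y
  leading term x: subtract (⅛)·f_2 from -⅜x + ¾y² + 10/9y → ¾y² + 10/9y + ⅛
  leading term y²: no divisor's leading term divides it; move ¾y² to the remainder.
  leading term y: no divisor's leading term divides it; move 10/9y to the remainder.
  leading term 1: no divisor's leading term divides it; move ⅛ to the remainder.
  remainder ¾y² + 10/9y + ⅛ ≠ 0; add g_3 = ¾y² + 10/9y + ⅛ to the basis.

S(f_1,g_3): lcm = x²y². S = -40/27x²y - ⅙x² - ⅜xy + ¾y³ + y².
  leading term x²y: subtract (-10/27)·f_1 from -40/27x²y - ⅙x² - ⅜xy + ¾y³ + y² → -⅙x² - ⅜xy - 5/9x + ¾y³ + 19/9y² + 40/27y
  leading term x²: subtract (1/18x)·f_2 from -⅙x² - ⅜xy - 5/9x + ¾y³ + 19/9y² + 40/27y → -⅜xy - ½x + ¾y³ + 19/9y² + 40/27y
  leading term xy: subtract (⅛y)·f_2 from -⅜xy - ½x + ¾y³ + 19/9y² + 40/27y → -½x + ¾y³ + 19/9y² + 347/216y
  leading term x: subtract (⅙)·f_2 from -½x + ¾y³ + 19/9y² + 347/216y → ¾y³ + 19/9y² + 347/216y + ⅙
  leading term y³: subtract (y)·g_3 from ¾y³ + 19/9y² + 347/216y + ⅙ → y² + 40/27y + ⅙
  leading term y²: subtract (4/3)·g_3 from y² + 40/27y + ⅙ → 0
  remainder 0.

S(f_2,g_3): leading monomials are coprime, so the S-polynomial reduces to 0 (Buchberger's first criterion).
Every S-polynomial of the final basis reduces to 0, so we have a Gröbner basis.
Inter-reduce: drop elements whose leading term is divisible by another's, tail-reduce, and make monic.

G = {x + ⅓, y² + 40/27y + ⅙}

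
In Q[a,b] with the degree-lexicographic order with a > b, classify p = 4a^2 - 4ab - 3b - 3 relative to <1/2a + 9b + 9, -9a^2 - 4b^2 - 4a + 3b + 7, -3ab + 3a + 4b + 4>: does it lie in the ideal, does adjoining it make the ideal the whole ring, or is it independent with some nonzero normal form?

First compute the reduced Gröbner basis of I by Buchberger's algorithm.
f_1 = 1/2a + 9b + 9, LT = a.
f_2 = -9a^2 - 4b^2 - 4a + 3b + 7, LT = a^2.
f_3 = -3ab + 3a + 4b + 4, LT = ab.

S(f_1,f_2): lcm = a^2. S = 18ab - 4/9b^2 + 158/9a + 1/3b + 7/9.
  reduce S modulo (f_1, f_2, f_3):
  remainder -2920/9b^2 - 1919/3b - 2837/9 ≠ 0; add h_4 = -2920/9b^2 - 1919/3b - 2837/9 to the basis.

S(f_1,f_3): lcm = ab. S = 18b^2 + a + 58/3b + 4/3.
  reduce S modulo (f_1, f_2, f_3, h_4):
  remainder -149599/4380b - 149599/4380 ≠ 0; add h_5 = -149599/4380b - 149599/4380 to the basis.

The other S-polynomials (S(f_2,f_3), S(f_1,h_4), S(f_2,h_4), S(f_3,h_4), S(f_1,h_5), S(f_2,h_5), S(f_3,h_5), S(h_4,h_5)) all reduce to 0 modulo the current basis, so we have a Gröbner basis.
Inter-reduce: drop elements whose leading term is divisible by another's, tail-reduce, and make monic.
Reduced Gröbner basis: {a, b + 1}.
Label its elements g_1 = a, g_2 = b + 1.

Reduce p = 4a^2 - 4ab - 3b - 3 modulo G:
  leading term a^2: subtract (4a)·g_1 from 4a^2 - 4ab - 3b - 3 → -4ab - 3b - 3
  leading term ab: subtract (-4b)·g_1 from -4ab - 3b - 3 → -3b - 3
  leading term b: subtract (-3)·g_2 from -3b - 3 → 0
  normal form = 0.
Since the normal form is 0, p ∈ I.

Ideal membership is decidable via reduction modulo a Gröbner basis.

4a^2 - 4ab - 3b - 3 lies in I (it reduces to 0).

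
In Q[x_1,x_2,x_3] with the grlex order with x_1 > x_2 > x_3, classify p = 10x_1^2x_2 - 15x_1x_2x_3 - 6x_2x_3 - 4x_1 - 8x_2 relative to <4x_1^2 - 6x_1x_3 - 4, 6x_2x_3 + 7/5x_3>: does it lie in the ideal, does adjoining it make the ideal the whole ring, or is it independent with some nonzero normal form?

First compute the reduced Gröbner basis of I by Buchberger's algorithm.
f_1 = 4x_1^2 - 6x_1x_3 - 4, LT = x_1^2.
f_2 = 6x_2x_3 + 7/5x_3, LT = x_2x_3.

The S-polynomials (S(f_1,f_2)) all reduce to 0 modulo the current basis, so we have a Gröbner basis.
Inter-reduce: drop elements whose leading term is divisible by another's, tail-reduce, and make monic.
Reduced Gröbner basis: {x_1^2 - 3/2x_1x_3 - 1, x_2x_3 + 7/30x_3}.
Label its elements g_1 = x_1^2 - 3/2x_1x_3 - 1, g_2 = x_2x_3 + 7/30x_3.

Reduce p = 10x_1^2x_2 - 15x_1x_2x_3 - 6x_2x_3 - 4x_1 - 8x_2 modulo G:
  leading term x_1^2x_2: subtract (10x_2)·g_1 from 10x_1^2x_2 - 15x_1x_2x_3 - 6x_2x_3 - 4x_1 - 8x_2 → -6x_2x_3 - 4x_1 + 2x_2
  leading term x_2x_3: subtract (-6)·g_2 from -6x_2x_3 - 4x_1 + 2x_2 → -4x_1 + 2x_2 + 7/5x_3
  leading term x_1: no divisor's leading term divides it; move -4x_1 to the remainder.
  leading term x_2: no divisor's leading term divides it; move 2x_2 to the remainder.
  leading term x_3: no divisor's leading term divides it; move 7/5x_3 to the remainder.
  normal form = -4x_1 + 2x_2 + 7/5x_3.
The normal form is nonzero, so p ∉ I. Since p minus its normal form lies in I, I + (p) = I + (r) where r = -4x_1 + 2x_2 + 7/5x_3; decide whether this ideal is the whole ring.
Run Buchberger on G together with r (pairs among the g_i already reduce to 0 since G is a Gröbner basis):
g_1 = x_1^2 - 3/2x_1x_3 - 1, LT = x_1^2.
g_2 = x_2x_3 + 7/30x_3, LT = x_2x_3.
r = -4x_1 + 2x_2 + 7/5x_3, LT = x_1.

S(g_1,r): lcm = x_1^2. S = 1/2x_1x_2 - 23/20x_1x_3 - 1.
  reduce S modulo (g_1, g_2, r):
  remainder 1/4x_2^2 - 161/400x_3^2 + 7/75x_3 - 1 ≠ 0; add m_4 = 1/4x_2^2 - 161/400x_3^2 + 7/75x_3 - 1 to the basis.

S(g_2,m_4): lcm = x_2^2x_3. S = 161/100x_3^3 + 7/30x_2x_3 - 28/75x_3^2 + 4x_3.
  reduce S modulo (g_1, g_2, r, m_4):
  remainder 161/100x_3^3 - 28/75x_3^2 + 3551/900x_3 ≠ 0; add m_5 = 161/100x_3^3 - 28/75x_3^2 + 3551/900x_3 to the basis.

The other S-polynomials (S(g_1,g_2), S(g_2,r), S(g_1,m_4), S(r,m_4), S(g_1,m_5), S(g_2,m_5), S(r,m_5), S(m_4,m_5)) all reduce to 0 modulo the current basis, so we have a Gröbner basis.
Inter-reduce: drop elements whose leading term is divisible by another's, tail-reduce, and make monic.
Reduced Gröbner basis: {x_3^3 - 16/69x_3^2 + 3551/1449x_3, x_2^2 - 161/100x_3^2 + 28/75x_3 - 4, x_2x_3 + 7/30x_3, x_1 - 1/2x_2 - 7/20x_3}.
The reduced Gröbner basis of I + (p) is {x_3^3 - 16/69x_3^2 + 3551/1449x_3, x_2^2 - 161/100x_3^2 + 28/75x_3 - 4, x_2x_3 + 7/30x_3, x_1 - 1/2x_2 - 7/20x_3} ≠ {1}, a proper ideal, so the enlarged system stays consistent: p is independent of I, with normal form -4x_1 + 2x_2 + 7/5x_3.

10x_1^2x_2 - 15x_1x_2x_3 - 6x_2x_3 - 4x_1 - 8x_2 is independent of I; its normal form modulo I is -4x_1 + 2x_2 + 7/5x_3.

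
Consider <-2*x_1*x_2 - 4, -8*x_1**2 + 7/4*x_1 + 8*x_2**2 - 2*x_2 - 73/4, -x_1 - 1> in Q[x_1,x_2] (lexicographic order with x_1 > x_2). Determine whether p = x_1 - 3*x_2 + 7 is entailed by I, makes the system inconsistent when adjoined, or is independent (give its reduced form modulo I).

First compute the reduced Gröbner basis of I by Buchberger's algorithm.
f_1 = -2*x_1*x_2 - 4, LT = x_1*x_2.
f_2 = -8*x_1**2 + 7/4*x_1 + 8*x_2**2 - 2*x_2 - 73/4, LT = x_1**2.
f_3 = -x_1 - 1, LT = x_1.

S(f_1,f_2): lcm = x_1**2*x_2. S = 7/32*x_1*x_2 + 2*x_1 + x_2**3 - 1/4*x_2**2 - 73/32*x_2.
  reduce S modulo (f_1, f_2, f_3):
  remainder x_2**3 - 1/4*x_2**2 - 73/32*x_2 - 39/16 ≠ 0; add h_4 = x_2**3 - 1/4*x_2**2 - 73/32*x_2 - 39/16 to the basis.

S(f_1,f_3): lcm = x_1*x_2. S = -x_2 + 2.
  reduce S modulo (f_1, f_2, f_3, h_4):
  remainder -x_2 + 2 ≠ 0; add h_5 = -x_2 + 2 to the basis.

The other S-polynomials (S(f_2,f_3), S(f_1,h_4), S(f_2,h_4), S(f_3,h_4), S(f_1,h_5), S(f_2,h_5), S(f_3,h_5), S(h_4,h_5)) all reduce to 0 modulo the current basis, so we have a Gröbner basis.
Inter-reduce: drop elements whose leading term is divisible by another's, tail-reduce, and make monic.
Reduced Gröbner basis: {x_1 + 1, x_2 - 2}.
Label its elements g_1 = x_1 + 1, g_2 = x_2 - 2.

Reduce p = x_1 - 3*x_2 + 7 modulo G:
  leading term x_1: subtract (1)·g_1 from x_1 - 3*x_2 + 7 → -3*x_2 + 6
  leading term x_2: subtract (-3)·g_2 from -3*x_2 + 6 → 0
  normal form = 0.
Since the normal form is 0, p ∈ I.

The remainder on division by a Gröbner basis is unique — it is the normal form.

x_1 - 3*x_2 + 7 lies in I (it reduces to 0).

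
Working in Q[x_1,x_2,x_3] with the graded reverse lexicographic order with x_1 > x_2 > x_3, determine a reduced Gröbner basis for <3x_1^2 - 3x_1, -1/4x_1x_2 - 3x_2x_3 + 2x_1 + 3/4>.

G = {x_2x_3^2 - 2/3x_1x_3 + 1/12x_2x_3 + 1/48x_1 - 1/4x_3 - 1/48, x_1^2 - x_1, x_1x_2 + 12x_2x_3 - 8x_1 - 3}

The reduced Gröbner basis is the canonical form of the ideal for this ordering.

f_1 = 3x_1^2 - 3x_1, LT = x_1^2.
f_2 = -1/4x_1x_2 - 3x_2x_3 + 2x_1 + 3/4, LT = x_1x_2.

S(f_1,f_2): lcm = x_1^2x_2. S = -12x_1x_2x_3 + 8x_1^2 - x_1x_2 + 3x_1.
  leading term x_1x_2x_3: subtract (48x_3)·f_2 from -12x_1x_2x_3 + 8x_1^2 - x_1x_2 + 3x_1 → 144x_2x_3^2 + 8x_1^2 - x_1x_2 - 96x_1x_3 + 3x_1 - 36x_3
  leading term x_2x_3^2: no divisor's leading term divides it; move 144x_2x_3^2 to the remainder.
  leading term x_1^2: subtract (8/3)·f_1 from 8x_1^2 - x_1x_2 - 96x_1x_3 + 3x_1 - 36x_3 → -x_1x_2 - 96x_1x_3 + 11x_1 - 36x_3
  leading term x_1x_2: subtract (4)·f_2 from -x_1x_2 - 96x_1x_3 + 11x_1 - 36x_3 → -96x_1x_3 + 12x_2x_3 + 3x_1 - 36x_3 - 3
  leading term x_1x_3: no divisor's leading term divides it; move -96x_1x_3 to the remainder.
  leading term x_2x_3: no divisor's leading term divides it; move 12x_2x_3 to the remainder.
  leading term x_1: no divisor's leading term divides it; move 3x_1 to the remainder.
  leading term x_3: no divisor's leading term divides it; move -36x_3 to the remainder.
  leading term 1: no divisor's leading term divides it; move -3 to the remainder.
  remainder 144x_2x_3^2 - 96x_1x_3 + 12x_2x_3 + 3x_1 - 36x_3 - 3 ≠ 0; add g_3 = 144x_2x_3^2 - 96x_1x_3 + 12x_2x_3 + 3x_1 - 36x_3 - 3 to the basis.

S(f_1,g_3): leading monomials are coprime, so the S-polynomial reduces to 0 (Buchberger's first criterion).
S(f_2,g_3): lcm = x_1x_2x_3^2. S = 12x_2x_3^3 + 2/3x_1^2x_3 - 1/12x_1x_2x_3 - 8x_1x_3^2 - 1/48x_1^2 + 1/4x_1x_3 - 3x_3^2 + 1/48x_1.
  leading term x_2x_3^3: subtract (1/12x_3)·g_3 from 12x_2x_3^3 + 2/3x_1^2x_3 - 1/12x_1x_2x_3 - 8x_1x_3^2 - 1/48x_1^2 + 1/4x_1x_3 - 3x_3^2 + 1/48x_1 → 2/3x_1^2x_3 - 1/12x_1x_2x_3 - x_2x_3^2 - 1/48x_1^2 + 1/48x_1 + 1/4x_3
  leading term x_1^2x_3: subtract (2/9x_3)·f_1 from 2/3x_1^2x_3 - 1/12x_1x_2x_3 - x_2x_3^2 - 1/48x_1^2 + 1/48x_1 + 1/4x_3 → -1/12x_1x_2x_3 - x_2x_3^2 - 1/48x_1^2 + 2/3x_1x_3 + 1/48x_1 + 1/4x_3
  leading term x_1x_2x_3: subtract (1/3x_3)·f_2 from -1/12x_1x_2x_3 - x_2x_3^2 - 1/48x_1^2 + 2/3x_1x_3 + 1/48x_1 + 1/4x_3 → -1/48x_1^2 + 1/48x_1
  leading term x_1^2: subtract (-1/144)·f_1 from -1/48x_1^2 + 1/48x_1 → 0
  remainder 0.

Every S-polynomial of the final basis reduces to 0, so we have a Gröbner basis.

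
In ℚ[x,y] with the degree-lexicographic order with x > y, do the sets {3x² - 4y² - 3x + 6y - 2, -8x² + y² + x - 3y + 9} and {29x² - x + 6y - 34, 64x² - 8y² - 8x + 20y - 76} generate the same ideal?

No, the ideals differ.

Equality of ideals is decidable: compute both reduced Gröbner bases (unique for the ordering) and check whether they agree.
Buchberger on the first generating set:
f_1 = 3x² - 4y² - 3x + 6y - 2, LT = x².
f_2 = -8x² + y² + x - 3y + 9, LT = x².

S(f_1,f_2): lcm = x². S = -29/24y² - ⅞x + 13/8y + 11/24.
  leading term y²: no divisor's leading term divides it; move -29/24y² to the remainder.
  leading term x: no divisor's leading term divides it; move -⅞x to the remainder.
  leading term y: no divisor's leading term divides it; move 13/8y to the remainder.
  leading term 1: no divisor's leading term divides it; move 11/24 to the remainder.
  remainder -29/24y² - ⅞x + 13/8y + 11/24 ≠ 0; add g_3 = -29/24y² - ⅞x + 13/8y + 11/24 to the basis.

S(f_1,g_3): leading monomials are coprime, so the S-polynomial reduces to 0 (Buchberger's first criterion).
S(f_2,g_3): leading monomials are coprime, so the S-polynomial reduces to 0 (Buchberger's first criterion).
Every S-polynomial of the final basis reduces to 0, so we have a Gröbner basis.
Inter-reduce: drop elements whose leading term is divisible by another's, tail-reduce, and make monic.
Reduced Gröbner basis: {x² - 1/29x + 6/29y - 34/29, y² + 21/29x - 39/29y - 11/29}.

Buchberger on the second generating set:
h_1 = 29x² - x + 6y - 34, LT = x².
h_2 = 64x² - 8y² - 8x + 20y - 76, LT = x².

S(h_1,h_2): lcm = x². S = ⅛y² + 21/232x - 49/464y + 7/464.
  leading term y²: no divisor's leading term divides it; move ⅛y² to the remainder.
  leading term x: no divisor's leading term divides it; move 21/232x to the remainder.
  leading term y: no divisor's leading term divides it; move -49/464y to the remainder.
  leading term 1: no divisor's leading term divides it; move 7/464 to the remainder.
  remainder ⅛y² + 21/232x - 49/464y + 7/464 ≠ 0; add k_3 = ⅛y² + 21/232x - 49/464y + 7/464 to the basis.

S(h_1,k_3): leading monomials are coprime, so the S-polynomial reduces to 0 (Buchberger's first criterion).
S(h_2,k_3): leading monomials are coprime, so the S-polynomial reduces to 0 (Buchberger's first criterion).
Every S-polynomial of the final basis reduces to 0, so we have a Gröbner basis.
Inter-reduce: drop elements whose leading term is divisible by another's, tail-reduce, and make monic.
Reduced Gröbner basis: {x² - 1/29x + 6/29y - 34/29, y² + 21/29x - 49/58y + 7/58}.

These differ, so the ideals are not equal.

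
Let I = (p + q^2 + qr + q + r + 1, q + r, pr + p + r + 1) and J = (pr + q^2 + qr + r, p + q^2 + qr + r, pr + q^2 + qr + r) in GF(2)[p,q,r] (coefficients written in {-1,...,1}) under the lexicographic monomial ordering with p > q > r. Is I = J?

No, the ideals differ.

For a fixed monomial order, each ideal has a unique reduced Gröbner basis; comparing bases decides equality.
Buchberger on the first generating set:
f_1 = p + q^2 + qr + q + r + 1, LT = p.
f_2 = q + r, LT = q.
f_3 = pr + p + r + 1, LT = pr.

The S-polynomials (S(f_1,f_2), S(f_1,f_3), S(f_2,f_3)) all reduce to 0 modulo the current basis, so we have a Gröbner basis.
Inter-reduce: drop elements whose leading term is divisible by another's, tail-reduce, and make monic.
Reduced Gröbner basis: {p + 1, q + r}.

Buchberger on the second generating set:
h_1 = pr + q^2 + qr + r, LT = pr.
h_2 = p + q^2 + qr + r, LT = p.
h_3 = pr + q^2 + qr + r, LT = pr.

S(h_1,h_2): lcm = pr. S = q^2r + q^2 + qr^2 + qr + r^2 + r.
  leading term q^2r: no divisor's leading term divides it; move q^2r to the remainder.
  leading term q^2: no divisor's leading term divides it; move q^2 to the remainder.
  leading term qr^2: no divisor's leading term divides it; move qr^2 to the remainder.
  leading term qr: no divisor's leading term divides it; move qr to the remainder.
  leading term r^2: no divisor's leading term divides it; move r^2 to the remainder.
  leading term r: no divisor's leading term divides it; move r to the remainder.
  remainder q^2r + q^2 + qr^2 + qr + r^2 + r ≠ 0; add k_4 = q^2r + q^2 + qr^2 + qr + r^2 + r to the basis.

The other S-polynomials (S(h_1,h_3), S(h_2,h_3), S(h_1,k_4), S(h_2,k_4), S(h_3,k_4)) all reduce to 0 modulo the current basis, so we have a Gröbner basis.
Inter-reduce: drop elements whose leading term is divisible by another's, tail-reduce, and make monic.
Reduced Gröbner basis: {p + q^2 + qr + r, q^2r + q^2 + qr^2 + qr + r^2 + r}.

The bases are distinct; the ideals are different.
The same test decides containment: I ⊆ J iff every generator of I reduces to 0 modulo a Gröbner basis of J.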